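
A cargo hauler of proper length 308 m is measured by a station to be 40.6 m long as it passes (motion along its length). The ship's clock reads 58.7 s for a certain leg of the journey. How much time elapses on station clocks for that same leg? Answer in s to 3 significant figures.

Length contraction ⇒ γ = L₀/L = 308/40.6 = 7.5862
Time dilation: Δt = γτ₀ = 7.5862 × 58.7 s = 445 s

Δt ≈ 445 s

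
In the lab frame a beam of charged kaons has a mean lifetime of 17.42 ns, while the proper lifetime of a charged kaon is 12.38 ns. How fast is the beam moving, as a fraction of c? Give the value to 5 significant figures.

β ≈ 0.70352

γ = Δt/τ₀ = 17.42/12.38 = 1.407108
β = √(1 − 1/γ²) = √(1 − 1/1.407108²) = 0.70352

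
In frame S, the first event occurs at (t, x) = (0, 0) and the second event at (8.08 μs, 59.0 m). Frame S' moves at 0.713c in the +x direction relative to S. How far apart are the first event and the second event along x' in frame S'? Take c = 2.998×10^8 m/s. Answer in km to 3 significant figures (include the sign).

Δx' ≈ -2.38 km

γ = 1/√(1 − 0.713²) = 1.4262
Δx' = γ(Δx − vΔt) = 1.4262 × (59.0 m − 0.713×(2.998×10^8 m/s)×8.08×10^-6 s)
= 1.4262 × (-1668.2 m) = -2.38 km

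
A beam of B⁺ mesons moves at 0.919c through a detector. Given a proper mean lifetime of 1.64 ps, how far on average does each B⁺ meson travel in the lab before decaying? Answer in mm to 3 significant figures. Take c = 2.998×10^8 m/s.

γ = 1/√(1 − 0.919²) = 2.5364
Dilated lifetime: Δt = γτ₀ = 2.5364 × 1.64 ps = 4.1597 ps
d = vΔt = 0.919c × 4.1597 ps = 2.7552×10^8 m/s × 4.1597×10^-12 s = 1.15 mm

d ≈ 1.15 mm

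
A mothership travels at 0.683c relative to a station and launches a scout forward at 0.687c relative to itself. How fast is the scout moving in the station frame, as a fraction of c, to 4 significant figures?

u ≈ 0.9325c

Compose boost 2: (0.687 + 0.683)/(1 + 0.687×0.683) = 1.370/1.46922 = 0.9325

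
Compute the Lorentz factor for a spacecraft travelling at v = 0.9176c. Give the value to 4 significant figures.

γ = 1/√(1 − β²) = 1/√(1 − 0.9176²) = 1/√(0.158010) = 2.516

γ ≈ 2.516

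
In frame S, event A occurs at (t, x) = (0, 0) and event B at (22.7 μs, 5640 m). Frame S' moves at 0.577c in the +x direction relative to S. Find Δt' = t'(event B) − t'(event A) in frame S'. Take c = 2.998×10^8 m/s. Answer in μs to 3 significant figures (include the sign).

γ = 1/√(1 − 0.577²) = 1.2244
Δt' = γ(Δt − vΔx/c²) = 1.2244 × (22.7 μs − 0.577×5640 m / (2.998×10^8 m/s))
= 1.2244 × (11.845 μs) = 14.5 μs

Δt' ≈ 14.5 μs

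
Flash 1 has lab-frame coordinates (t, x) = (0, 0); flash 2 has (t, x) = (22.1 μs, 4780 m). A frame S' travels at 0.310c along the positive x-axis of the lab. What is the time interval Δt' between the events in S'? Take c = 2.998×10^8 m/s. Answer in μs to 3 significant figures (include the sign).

γ = 1/√(1 − 0.310²) = 1.0518
Δt' = γ(Δt − vΔx/c²) = 1.0518 × (22.1 μs − 0.310×4780 m / (2.998×10^8 m/s))
= 1.0518 × (17.157 μs) = 18.0 μs

Δt' ≈ 18.0 μs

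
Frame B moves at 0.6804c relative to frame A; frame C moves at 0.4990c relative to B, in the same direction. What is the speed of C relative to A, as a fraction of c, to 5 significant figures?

Compose boost 2: (0.4990 + 0.6804)/(1 + 0.4990×0.6804) = 1.1794/1.339520 = 0.88046

u ≈ 0.88046c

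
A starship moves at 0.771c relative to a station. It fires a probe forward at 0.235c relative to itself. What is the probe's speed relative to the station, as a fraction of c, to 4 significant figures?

Relativistic velocity addition: u = (u' + v)/(1 + u'v/c²)
= (0.235 + 0.771)/(1 + 0.235×0.771) = 1.006/1.18118 = 0.8517

u ≈ 0.8517c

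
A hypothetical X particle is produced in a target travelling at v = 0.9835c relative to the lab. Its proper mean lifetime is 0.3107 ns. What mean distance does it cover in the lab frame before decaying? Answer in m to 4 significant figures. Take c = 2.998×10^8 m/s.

γ = 1/√(1 − 0.9835²) = 5.52767
Dilated lifetime: Δt = γτ₀ = 5.52767 × 0.3107 ns = 1.71745 ns
d = vΔt = 0.9835c × 1.71745 ns = 2.94853×10^8 m/s × 1.71745×10^-9 s = 0.5064 m

d ≈ 0.5064 m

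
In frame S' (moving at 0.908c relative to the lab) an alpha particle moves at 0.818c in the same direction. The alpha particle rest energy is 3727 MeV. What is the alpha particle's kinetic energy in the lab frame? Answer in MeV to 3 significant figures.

K ≈ 23200 MeV

u_lab = (0.818 + 0.908)/(1 + 0.818×0.908) = 0.990392
γ = 1/√(1 − 0.990392²) = 7.2313
K = (γ − 1)m₀c² = (7.2313 − 1) × 3727 = 6.2313 × 3727 = 23200 MeV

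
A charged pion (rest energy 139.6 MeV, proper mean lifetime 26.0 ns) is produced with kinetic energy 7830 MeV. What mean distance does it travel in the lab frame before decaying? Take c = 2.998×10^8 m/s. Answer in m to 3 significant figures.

d ≈ 445 m

γ = 1 + K/(m₀c²) = 1 + 7830/139.6 = 57.089
β = √(1 − 1/γ²) = 0.99985
Dilated lifetime: γτ₀ = 57.089 × 26.0 ns = 1484.3 ns
d = βc·γτ₀ = 0.99985 × (2.998×10^8 m/s) × 1.4843×10^-6 s = 445 m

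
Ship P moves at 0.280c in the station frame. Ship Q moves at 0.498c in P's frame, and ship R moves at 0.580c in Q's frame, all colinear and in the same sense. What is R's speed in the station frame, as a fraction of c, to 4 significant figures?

Compose boost 2: (0.498 + 0.280)/(1 + 0.498×0.280) = 0.7780/1.13944 = 0.682792
Compose boost 3: (0.580 + 0.682792)/(1 + 0.580×0.682792) = 1.26279/1.39602 = 0.9046

u ≈ 0.9046c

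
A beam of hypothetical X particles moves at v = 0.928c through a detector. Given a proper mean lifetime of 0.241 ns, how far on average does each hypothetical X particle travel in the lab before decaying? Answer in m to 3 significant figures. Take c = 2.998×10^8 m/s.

d ≈ 0.180 m

γ = 1/√(1 − 0.928²) = 2.6840
Dilated lifetime: Δt = γτ₀ = 2.6840 × 0.241 ns = 0.64684 ns
d = vΔt = 0.928c × 0.64684 ns = 2.7821×10^8 m/s × 6.4684×10^-10 s = 0.180 m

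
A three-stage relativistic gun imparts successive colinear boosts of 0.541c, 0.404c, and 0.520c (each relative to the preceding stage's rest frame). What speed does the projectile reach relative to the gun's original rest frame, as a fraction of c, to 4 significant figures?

Compose boost 2: (0.404 + 0.541)/(1 + 0.404×0.541) = 0.9450/1.21856 = 0.775503
Compose boost 3: (0.520 + 0.775503)/(1 + 0.520×0.775503) = 1.29550/1.40326 = 0.9232

u ≈ 0.9232c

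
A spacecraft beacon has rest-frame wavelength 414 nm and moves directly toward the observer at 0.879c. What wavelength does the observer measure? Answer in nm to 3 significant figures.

Relativistic Doppler: λ_obs = λ_src √((1−β)/(1+β))
= 414 × √(0.12100/1.8790) = 414 × 0.25376 = 105 nm

λ_obs ≈ 105 nm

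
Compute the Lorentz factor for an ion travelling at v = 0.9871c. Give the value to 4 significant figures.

γ ≈ 6.246

γ = 1/√(1 − β²) = 1/√(1 − 0.9871²) = 1/√(0.0256336) = 6.246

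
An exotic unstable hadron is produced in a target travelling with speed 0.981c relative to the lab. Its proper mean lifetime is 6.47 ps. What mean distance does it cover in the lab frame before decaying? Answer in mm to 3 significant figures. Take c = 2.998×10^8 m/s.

d ≈ 9.81 mm

γ = 1/√(1 − 0.981²) = 5.1544
Dilated lifetime: Δt = γτ₀ = 5.1544 × 6.47 ps = 33.349 ps
d = vΔt = 0.981c × 33.349 ps = 2.9410×10^8 m/s × 3.3349×10^-11 s = 9.81 mm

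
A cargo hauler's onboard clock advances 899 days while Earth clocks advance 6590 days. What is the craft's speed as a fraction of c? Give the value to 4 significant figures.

β ≈ 0.9907

γ = Δt/τ₀ = 6590/899 = 7.33037
β = √(1 − 1/γ²) = √(1 − 1/7.33037²) = 0.9907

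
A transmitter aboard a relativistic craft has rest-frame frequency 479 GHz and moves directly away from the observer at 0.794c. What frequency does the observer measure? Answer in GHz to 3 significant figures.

Relativistic Doppler: f_obs = f_src √((1−β)/(1+β))
= 479 × √(0.20600/1.7940) = 479 × 0.33886 = 162 GHz

f_obs ≈ 162 GHz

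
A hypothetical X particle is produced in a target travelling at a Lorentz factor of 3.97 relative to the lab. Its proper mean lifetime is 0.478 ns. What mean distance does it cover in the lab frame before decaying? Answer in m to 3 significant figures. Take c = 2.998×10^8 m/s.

β = √(1 − 1/γ²) = √(1 − 1/3.97²) = 0.96776
Dilated lifetime: Δt = γτ₀ = 3.97 × 0.478 ns = 1.8977 ns
d = vΔt = 0.96776c × 1.8977 ns = 2.9013×10^8 m/s × 1.8977×10^-9 s = 0.551 m

d ≈ 0.551 m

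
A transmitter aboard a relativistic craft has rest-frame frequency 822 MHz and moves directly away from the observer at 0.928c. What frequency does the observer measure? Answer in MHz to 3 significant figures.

f_obs ≈ 159 MHz

Relativistic Doppler: f_obs = f_src √((1−β)/(1+β))
= 822 × √(0.072000/1.9280) = 822 × 0.19325 = 159 MHz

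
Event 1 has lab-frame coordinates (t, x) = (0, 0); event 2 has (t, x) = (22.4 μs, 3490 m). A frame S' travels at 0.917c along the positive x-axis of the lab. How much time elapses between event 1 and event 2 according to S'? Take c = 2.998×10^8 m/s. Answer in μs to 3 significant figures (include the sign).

γ = 1/√(1 − 0.917²) = 2.5070
Δt' = γ(Δt − vΔx/c²) = 2.5070 × (22.4 μs − 0.917×3490 m / (2.998×10^8 m/s))
= 2.5070 × (11.725 μs) = 29.4 μs

Δt' ≈ 29.4 μs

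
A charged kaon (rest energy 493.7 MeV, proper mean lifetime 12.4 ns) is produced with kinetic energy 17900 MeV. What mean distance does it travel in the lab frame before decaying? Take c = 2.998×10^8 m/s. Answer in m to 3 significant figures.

d ≈ 138 m

γ = 1 + K/(m₀c²) = 1 + 17900/493.7 = 37.257
β = √(1 − 1/γ²) = 0.99964
Dilated lifetime: γτ₀ = 37.257 × 12.4 ns = 461.98 ns
d = βc·γτ₀ = 0.99964 × (2.998×10^8 m/s) × 4.6198×10^-7 s = 138 m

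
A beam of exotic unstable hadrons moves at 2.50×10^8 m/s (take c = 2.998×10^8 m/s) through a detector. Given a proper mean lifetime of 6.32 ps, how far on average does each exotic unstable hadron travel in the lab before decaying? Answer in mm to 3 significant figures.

d ≈ 2.86 mm

β = v/c = 2.50×10^8 / 2.998×10^8 = 0.83389
γ = 1/√(1 − 0.83389²) = 1.8118
Dilated lifetime: Δt = γτ₀ = 1.8118 × 6.32 ps = 11.451 ps
d = vΔt = 0.83389c × 11.451 ps = 2.5000×10^8 m/s × 1.1451×10^-11 s = 2.86 mm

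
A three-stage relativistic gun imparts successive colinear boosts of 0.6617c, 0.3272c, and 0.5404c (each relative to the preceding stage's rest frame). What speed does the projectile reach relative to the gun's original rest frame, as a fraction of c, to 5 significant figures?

u ≈ 0.94025c

Compose boost 2: (0.3272 + 0.6617)/(1 + 0.3272×0.6617) = 0.98890/1.216508 = 0.8129004
Compose boost 3: (0.5404 + 0.8129004)/(1 + 0.5404×0.8129004) = 1.353300/1.439291 = 0.94025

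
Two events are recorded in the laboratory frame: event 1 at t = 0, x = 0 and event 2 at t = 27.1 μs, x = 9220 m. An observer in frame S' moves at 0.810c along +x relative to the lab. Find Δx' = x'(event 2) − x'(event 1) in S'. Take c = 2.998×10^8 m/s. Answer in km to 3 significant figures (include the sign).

Δx' ≈ 4.50 km

γ = 1/√(1 − 0.810²) = 1.7052
Δx' = γ(Δx − vΔt) = 1.7052 × (9220 m − 0.810×(2.998×10^8 m/s)×27.1×10^-6 s)
= 1.7052 × (2639.1 m) = 4.50 km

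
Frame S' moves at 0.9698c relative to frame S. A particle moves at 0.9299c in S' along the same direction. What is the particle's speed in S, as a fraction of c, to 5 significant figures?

u ≈ 0.99889c

Relativistic velocity addition: u = (u' + v)/(1 + u'v/c²)
= (0.9299 + 0.9698)/(1 + 0.9299×0.9698) = 1.8997/1.901817 = 0.99889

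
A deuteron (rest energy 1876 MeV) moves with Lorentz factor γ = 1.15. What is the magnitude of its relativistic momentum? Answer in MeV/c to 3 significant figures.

p ≈ 1070 MeV/c

β = √(1 − 1/γ²) = √(1 − 1/1.15²) = 0.49382
p = γβm₀c = 1.15 × 0.49382 × 1876 MeV/c = 1070 MeV/c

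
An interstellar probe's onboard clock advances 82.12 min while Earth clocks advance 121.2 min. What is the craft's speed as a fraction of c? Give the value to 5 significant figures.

γ = Δt/τ₀ = 121.2/82.12 = 1.475889
β = √(1 − 1/γ²) = √(1 − 1/1.475889²) = 0.73547

β ≈ 0.73547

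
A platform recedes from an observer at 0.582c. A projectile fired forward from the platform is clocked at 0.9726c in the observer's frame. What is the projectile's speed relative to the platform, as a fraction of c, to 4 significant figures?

u' ≈ 0.9001c

Inverse velocity addition: u' = (u − v)/(1 − uv/c²)
= (0.9726 − 0.582)/(1 − 0.9726×0.582) = 0.3906/0.433947 = 0.9001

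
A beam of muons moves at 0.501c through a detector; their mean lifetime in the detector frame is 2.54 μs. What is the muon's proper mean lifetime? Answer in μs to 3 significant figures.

τ₀ ≈ 2.20 μs

γ = 1/√(1 − 0.501²) = 1.1555
Proper time: τ₀ = Δt/γ = 2.54/1.1555 = 2.20 μs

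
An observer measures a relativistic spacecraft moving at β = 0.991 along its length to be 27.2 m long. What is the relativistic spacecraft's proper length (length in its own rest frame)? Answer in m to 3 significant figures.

γ = 1/√(1 − 0.991²) = 7.4704
L₀ = γL = 7.4704 × 27.2 = 203 m

L₀ ≈ 203 m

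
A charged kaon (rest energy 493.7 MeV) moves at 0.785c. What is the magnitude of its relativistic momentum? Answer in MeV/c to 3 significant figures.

γ = 1/√(1 − 0.785²) = 1.6142
p = γβm₀c = 1.6142 × 0.785 × 493.7 MeV/c = 626 MeV/c

p ≈ 626 MeV/c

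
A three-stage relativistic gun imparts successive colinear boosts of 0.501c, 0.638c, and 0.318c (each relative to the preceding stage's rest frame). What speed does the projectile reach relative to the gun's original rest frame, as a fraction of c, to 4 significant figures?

Compose boost 2: (0.638 + 0.501)/(1 + 0.638×0.501) = 1.139/1.31964 = 0.863115
Compose boost 3: (0.318 + 0.863115)/(1 + 0.318×0.863115) = 1.18112/1.27447 = 0.9267

u ≈ 0.9267c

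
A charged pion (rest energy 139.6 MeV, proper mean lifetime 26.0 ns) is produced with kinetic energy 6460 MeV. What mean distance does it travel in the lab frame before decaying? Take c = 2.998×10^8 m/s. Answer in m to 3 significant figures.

d ≈ 368 m

γ = 1 + K/(m₀c²) = 1 + 6460/139.6 = 47.275
β = √(1 − 1/γ²) = 0.99978
Dilated lifetime: γτ₀ = 47.275 × 26.0 ns = 1229.2 ns
d = βc·γτ₀ = 0.99978 × (2.998×10^8 m/s) × 1.2292×10^-6 s = 368 m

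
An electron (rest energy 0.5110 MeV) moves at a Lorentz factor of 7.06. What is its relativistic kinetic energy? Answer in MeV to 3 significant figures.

K ≈ 3.10 MeV

γ = 7.06 (given)
K = (γ − 1)m₀c² = (7.06 − 1) × 0.5110 MeV = 6.0600 × 0.5110 MeV = 3.10 MeV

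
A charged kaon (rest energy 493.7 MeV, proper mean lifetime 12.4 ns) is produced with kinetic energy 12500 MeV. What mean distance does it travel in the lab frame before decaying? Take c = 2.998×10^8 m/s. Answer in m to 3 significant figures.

d ≈ 97.8 m

γ = 1 + K/(m₀c²) = 1 + 12500/493.7 = 26.319
β = √(1 − 1/γ²) = 0.99928
Dilated lifetime: γτ₀ = 26.319 × 12.4 ns = 326.36 ns
d = βc·γτ₀ = 0.99928 × (2.998×10^8 m/s) × 3.2636×10^-7 s = 97.8 m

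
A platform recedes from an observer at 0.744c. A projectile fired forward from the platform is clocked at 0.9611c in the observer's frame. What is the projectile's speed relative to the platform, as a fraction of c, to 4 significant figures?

u' ≈ 0.7619c

Inverse velocity addition: u' = (u − v)/(1 − uv/c²)
= (0.9611 − 0.744)/(1 − 0.9611×0.744) = 0.2171/0.284942 = 0.7619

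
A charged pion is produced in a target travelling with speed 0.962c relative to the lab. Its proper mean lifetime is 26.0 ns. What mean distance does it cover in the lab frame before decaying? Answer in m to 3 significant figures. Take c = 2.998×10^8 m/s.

γ = 1/√(1 − 0.962²) = 3.6623
Dilated lifetime: Δt = γτ₀ = 3.6623 × 26.0 ns = 95.221 ns
d = vΔt = 0.962c × 95.221 ns = 2.8841×10^8 m/s × 9.5221×10^-8 s = 27.5 m

d ≈ 27.5 m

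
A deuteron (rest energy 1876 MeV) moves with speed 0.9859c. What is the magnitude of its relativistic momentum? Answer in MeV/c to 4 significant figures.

γ = 1/√(1 − 0.9859²) = 5.97602
p = γβm₀c = 5.97602 × 0.9859 × 1876 MeV/c = 11050 MeV/c

p ≈ 11050 MeV/c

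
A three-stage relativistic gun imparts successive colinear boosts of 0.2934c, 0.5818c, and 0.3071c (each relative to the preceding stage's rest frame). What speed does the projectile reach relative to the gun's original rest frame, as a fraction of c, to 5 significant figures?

u ≈ 0.85776c

Compose boost 2: (0.5818 + 0.2934)/(1 + 0.5818×0.2934) = 0.87520/1.170700 = 0.7475868
Compose boost 3: (0.3071 + 0.7475868)/(1 + 0.3071×0.7475868) = 1.054687/1.229584 = 0.85776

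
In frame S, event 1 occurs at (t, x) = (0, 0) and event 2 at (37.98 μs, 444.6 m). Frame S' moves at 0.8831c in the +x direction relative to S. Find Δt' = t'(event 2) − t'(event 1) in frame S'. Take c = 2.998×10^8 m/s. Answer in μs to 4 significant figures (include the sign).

Δt' ≈ 78.16 μs

γ = 1/√(1 − 0.8831²) = 2.13136
Δt' = γ(Δt − vΔx/c²) = 2.13136 × (37.98 μs − 0.8831×444.6 m / (2.998×10^8 m/s))
= 2.13136 × (36.6704 μs) = 78.16 μs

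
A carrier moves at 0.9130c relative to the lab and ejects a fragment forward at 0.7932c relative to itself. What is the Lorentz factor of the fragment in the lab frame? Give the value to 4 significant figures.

u_lab = (0.7932 + 0.9130)/(1 + 0.7932×0.9130) = 1.7062/1.724192 = 0.9895652
γ = 1/√(1 − 0.9895652²) = 6.940

γ ≈ 6.940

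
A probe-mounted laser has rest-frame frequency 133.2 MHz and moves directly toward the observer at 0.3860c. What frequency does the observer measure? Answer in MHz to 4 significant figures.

Relativistic Doppler: f_obs = f_src √((1+β)/(1−β))
= 133.2 × √(1.38600/0.614000) = 133.2 × 1.50244 = 200.1 MHz

f_obs ≈ 200.1 MHz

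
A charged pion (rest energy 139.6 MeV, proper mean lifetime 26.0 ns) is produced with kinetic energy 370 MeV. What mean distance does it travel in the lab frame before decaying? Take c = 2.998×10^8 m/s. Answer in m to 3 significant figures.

d ≈ 27.4 m

γ = 1 + K/(m₀c²) = 1 + 370/139.6 = 3.6504
β = √(1 − 1/γ²) = 0.96175
Dilated lifetime: γτ₀ = 3.6504 × 26.0 ns = 94.911 ns
d = βc·γτ₀ = 0.96175 × (2.998×10^8 m/s) × 9.4911×10^-8 s = 27.4 m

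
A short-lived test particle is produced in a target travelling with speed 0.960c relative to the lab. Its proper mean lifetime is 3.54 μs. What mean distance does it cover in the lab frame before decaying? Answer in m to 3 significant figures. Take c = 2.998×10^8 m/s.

γ = 1/√(1 − 0.960²) = 3.5714
Dilated lifetime: Δt = γτ₀ = 3.5714 × 3.54 μs = 12.643 μs
d = vΔt = 0.960c × 12.643 μs = 2.8781×10^8 m/s × 1.2643×10^-5 s = 3640 m

d ≈ 3640 m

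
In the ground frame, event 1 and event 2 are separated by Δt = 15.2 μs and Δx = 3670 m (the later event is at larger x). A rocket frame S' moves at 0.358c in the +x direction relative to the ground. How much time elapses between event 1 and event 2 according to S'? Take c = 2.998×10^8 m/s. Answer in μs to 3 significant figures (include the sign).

Δt' ≈ 11.6 μs

γ = 1/√(1 − 0.358²) = 1.0710
Δt' = γ(Δt − vΔx/c²) = 1.0710 × (15.2 μs − 0.358×3670 m / (2.998×10^8 m/s))
= 1.0710 × (10.818 μs) = 11.6 μs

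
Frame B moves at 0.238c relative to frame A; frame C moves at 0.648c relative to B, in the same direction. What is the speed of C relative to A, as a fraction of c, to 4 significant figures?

u ≈ 0.7676c

Compose boost 2: (0.648 + 0.238)/(1 + 0.648×0.238) = 0.8860/1.15422 = 0.7676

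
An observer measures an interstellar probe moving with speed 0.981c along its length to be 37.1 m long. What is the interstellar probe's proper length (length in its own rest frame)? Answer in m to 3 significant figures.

L₀ ≈ 191 m

γ = 1/√(1 − 0.981²) = 5.1544
L₀ = γL = 5.1544 × 37.1 = 191 m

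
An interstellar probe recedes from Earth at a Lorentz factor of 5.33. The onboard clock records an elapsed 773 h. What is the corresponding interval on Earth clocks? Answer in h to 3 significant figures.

Δt ≈ 4120 h

γ = 5.33 (given)
Time dilation: Δt = γτ₀ = 5.33 × 773 h = 4120 h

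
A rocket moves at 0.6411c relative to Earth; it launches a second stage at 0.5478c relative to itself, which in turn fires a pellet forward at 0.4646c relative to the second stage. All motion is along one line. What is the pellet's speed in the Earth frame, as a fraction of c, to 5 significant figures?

Compose boost 2: (0.5478 + 0.6411)/(1 + 0.5478×0.6411) = 1.1889/1.351195 = 0.8798881
Compose boost 3: (0.4646 + 0.8798881)/(1 + 0.4646×0.8798881) = 1.344488/1.408796 = 0.95435

u ≈ 0.95435c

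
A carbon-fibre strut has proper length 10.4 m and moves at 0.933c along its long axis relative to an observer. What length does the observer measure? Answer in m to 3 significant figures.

γ = 1/√(1 − 0.933²) = 2.7787
Length contraction: L = L₀/γ = 10.4/2.7787 = 3.74 m

L ≈ 3.74 m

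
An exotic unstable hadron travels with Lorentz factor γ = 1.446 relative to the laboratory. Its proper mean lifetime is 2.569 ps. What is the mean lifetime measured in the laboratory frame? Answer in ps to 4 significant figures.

γ = 1.446 (given)
Time dilation: Δt = γτ₀ = 1.446 × 2.569 ps = 3.715 ps

Δt ≈ 3.715 ps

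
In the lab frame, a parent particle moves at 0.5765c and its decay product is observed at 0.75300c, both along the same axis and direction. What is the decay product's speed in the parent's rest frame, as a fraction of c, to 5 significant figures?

u' ≈ 0.31190c

Inverse velocity addition: u' = (u − v)/(1 − uv/c²)
= (0.75300 − 0.5765)/(1 − 0.75300×0.5765) = 0.17650/0.5658955 = 0.31190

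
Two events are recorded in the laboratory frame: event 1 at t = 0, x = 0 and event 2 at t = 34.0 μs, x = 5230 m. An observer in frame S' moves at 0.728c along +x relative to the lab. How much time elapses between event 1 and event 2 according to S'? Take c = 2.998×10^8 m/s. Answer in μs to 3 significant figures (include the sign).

Δt' ≈ 31.1 μs

γ = 1/√(1 − 0.728²) = 1.4586
Δt' = γ(Δt − vΔx/c²) = 1.4586 × (34.0 μs − 0.728×5230 m / (2.998×10^8 m/s))
= 1.4586 × (21.300 μs) = 31.1 μs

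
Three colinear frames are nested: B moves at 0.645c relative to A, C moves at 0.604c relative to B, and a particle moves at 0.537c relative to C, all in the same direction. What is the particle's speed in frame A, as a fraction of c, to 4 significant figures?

Compose boost 2: (0.604 + 0.645)/(1 + 0.604×0.645) = 1.249/1.38958 = 0.898833
Compose boost 3: (0.537 + 0.898833)/(1 + 0.537×0.898833) = 1.43583/1.48267 = 0.9684

u ≈ 0.9684c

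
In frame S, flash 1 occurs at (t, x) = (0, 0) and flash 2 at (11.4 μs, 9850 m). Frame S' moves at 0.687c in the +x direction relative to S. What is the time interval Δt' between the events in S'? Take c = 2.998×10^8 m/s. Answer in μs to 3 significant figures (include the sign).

Δt' ≈ -15.4 μs

γ = 1/√(1 − 0.687²) = 1.3762
Δt' = γ(Δt − vΔx/c²) = 1.3762 × (11.4 μs − 0.687×9850 m / (2.998×10^8 m/s))
= 1.3762 × (-11.172 μs) = -15.4 μs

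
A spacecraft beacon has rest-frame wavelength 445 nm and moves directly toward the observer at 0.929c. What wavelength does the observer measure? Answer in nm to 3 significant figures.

λ_obs ≈ 85.4 nm

Relativistic Doppler: λ_obs = λ_src √((1−β)/(1+β))
= 445 × √(0.071000/1.9290) = 445 × 0.19185 = 85.4 nm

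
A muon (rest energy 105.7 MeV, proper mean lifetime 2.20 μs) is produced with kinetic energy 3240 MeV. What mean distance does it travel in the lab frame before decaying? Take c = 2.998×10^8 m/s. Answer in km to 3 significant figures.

d ≈ 20.9 km

γ = 1 + K/(m₀c²) = 1 + 3240/105.7 = 31.653
β = √(1 − 1/γ²) = 0.99950
Dilated lifetime: γτ₀ = 31.653 × 2.20 μs = 69.636 μs
d = βc·γτ₀ = 0.99950 × (2.998×10^8 m/s) × 6.9636×10^-5 s = 20.9 km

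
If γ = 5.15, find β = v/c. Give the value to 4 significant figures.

β ≈ 0.9810

β = √(1 − 1/γ²) = √(1 − 1/5.15²) = √(0.962296) = 0.9810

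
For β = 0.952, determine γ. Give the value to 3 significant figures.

γ = 1/√(1 − β²) = 1/√(1 − 0.952²) = 1/√(0.093696) = 3.27

γ ≈ 3.27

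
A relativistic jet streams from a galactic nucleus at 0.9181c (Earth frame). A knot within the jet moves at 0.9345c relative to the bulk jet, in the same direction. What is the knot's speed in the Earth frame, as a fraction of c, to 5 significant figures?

Relativistic velocity addition: u = (u' + v)/(1 + u'v/c²)
= (0.9345 + 0.9181)/(1 + 0.9345×0.9181) = 1.8526/1.857964 = 0.99711

u ≈ 0.99711c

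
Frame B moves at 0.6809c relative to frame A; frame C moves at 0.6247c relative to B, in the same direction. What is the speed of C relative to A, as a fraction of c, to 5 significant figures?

u ≈ 0.91598c

Compose boost 2: (0.6247 + 0.6809)/(1 + 0.6247×0.6809) = 1.3056/1.425358 = 0.91598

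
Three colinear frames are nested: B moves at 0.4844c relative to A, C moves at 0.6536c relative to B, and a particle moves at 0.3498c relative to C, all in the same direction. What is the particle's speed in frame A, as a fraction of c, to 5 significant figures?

Compose boost 2: (0.6536 + 0.4844)/(1 + 0.6536×0.4844) = 1.1380/1.316604 = 0.8643450
Compose boost 3: (0.3498 + 0.8643450)/(1 + 0.3498×0.8643450) = 1.214145/1.302348 = 0.93227

u ≈ 0.93227c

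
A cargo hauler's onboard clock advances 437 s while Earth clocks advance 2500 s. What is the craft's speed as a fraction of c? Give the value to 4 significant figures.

γ = Δt/τ₀ = 2500/437 = 5.72082
β = √(1 − 1/γ²) = √(1 − 1/5.72082²) = 0.9846

β ≈ 0.9846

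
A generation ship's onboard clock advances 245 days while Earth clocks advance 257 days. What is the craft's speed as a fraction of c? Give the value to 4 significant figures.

γ = Δt/τ₀ = 257/245 = 1.04898
β = √(1 − 1/γ²) = √(1 − 1/1.04898²) = 0.3020

β ≈ 0.3020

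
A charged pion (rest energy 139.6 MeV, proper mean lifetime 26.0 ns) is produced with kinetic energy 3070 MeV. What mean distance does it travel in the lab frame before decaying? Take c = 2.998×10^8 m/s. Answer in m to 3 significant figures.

γ = 1 + K/(m₀c²) = 1 + 3070/139.6 = 22.991
β = √(1 − 1/γ²) = 0.99905
Dilated lifetime: γτ₀ = 22.991 × 26.0 ns = 597.78 ns
d = βc·γτ₀ = 0.99905 × (2.998×10^8 m/s) × 5.9778×10^-7 s = 179 m

d ≈ 179 m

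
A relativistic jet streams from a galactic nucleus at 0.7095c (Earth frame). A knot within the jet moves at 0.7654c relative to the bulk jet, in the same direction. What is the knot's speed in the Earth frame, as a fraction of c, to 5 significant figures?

Relativistic velocity addition: u = (u' + v)/(1 + u'v/c²)
= (0.7654 + 0.7095)/(1 + 0.7654×0.7095) = 1.4749/1.543051 = 0.95583

u ≈ 0.95583c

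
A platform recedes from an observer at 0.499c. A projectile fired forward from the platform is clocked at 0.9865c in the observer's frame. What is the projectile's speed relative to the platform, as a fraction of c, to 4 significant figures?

Inverse velocity addition: u' = (u − v)/(1 − uv/c²)
= (0.9865 − 0.499)/(1 − 0.9865×0.499) = 0.4875/0.507737 = 0.9601

u' ≈ 0.9601c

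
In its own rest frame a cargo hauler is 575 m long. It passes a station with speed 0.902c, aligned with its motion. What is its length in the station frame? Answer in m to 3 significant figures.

L ≈ 248 m

γ = 1/√(1 − 0.902²) = 2.3162
Length contraction: L = L₀/γ = 575/2.3162 = 248 m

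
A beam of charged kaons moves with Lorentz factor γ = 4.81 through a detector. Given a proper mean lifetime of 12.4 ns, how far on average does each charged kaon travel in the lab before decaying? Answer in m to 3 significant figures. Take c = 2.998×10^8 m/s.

β = √(1 − 1/γ²) = √(1 − 1/4.81²) = 0.97815
Dilated lifetime: Δt = γτ₀ = 4.81 × 12.4 ns = 59.644 ns
d = vΔt = 0.97815c × 59.644 ns = 2.9325×10^8 m/s × 5.9644×10^-8 s = 17.5 m

d ≈ 17.5 m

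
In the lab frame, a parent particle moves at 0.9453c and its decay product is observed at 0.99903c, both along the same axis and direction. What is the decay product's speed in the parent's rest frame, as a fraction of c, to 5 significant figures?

Inverse velocity addition: u' = (u − v)/(1 − uv/c²)
= (0.99903 − 0.9453)/(1 − 0.99903×0.9453) = 0.053730/0.05561694 = 0.96607

u' ≈ 0.96607c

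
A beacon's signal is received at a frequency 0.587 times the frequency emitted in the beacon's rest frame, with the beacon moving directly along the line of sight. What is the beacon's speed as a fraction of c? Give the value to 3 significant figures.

β ≈ 0.487

f_obs/f_src = √((1−β)/(1+β)) = 0.587  ⇒  (1−β)/(1+β) = 0.34457
β = |1 − D²|/(1 + D²) = |1 − 0.34457|/(1 + 0.34457) = 0.487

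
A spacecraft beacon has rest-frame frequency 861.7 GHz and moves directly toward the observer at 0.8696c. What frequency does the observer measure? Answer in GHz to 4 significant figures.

Relativistic Doppler: f_obs = f_src √((1+β)/(1−β))
= 861.7 × √(1.86960/0.130400) = 861.7 × 3.78648 = 3263 GHz

f_obs ≈ 3263 GHz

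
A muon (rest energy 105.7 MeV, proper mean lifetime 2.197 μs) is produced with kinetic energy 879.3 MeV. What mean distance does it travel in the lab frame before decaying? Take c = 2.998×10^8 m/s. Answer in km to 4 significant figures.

γ = 1 + K/(m₀c²) = 1 + 879.3/105.7 = 9.31883
β = √(1 − 1/γ²) = 0.994226
Dilated lifetime: γτ₀ = 9.31883 × 2.197 μs = 20.4735 μs
d = βc·γτ₀ = 0.994226 × (2.998×10^8 m/s) × 2.04735×10^-5 s = 6.103 km

d ≈ 6.103 km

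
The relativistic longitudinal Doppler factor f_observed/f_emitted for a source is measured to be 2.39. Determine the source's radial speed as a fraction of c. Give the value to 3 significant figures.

β ≈ 0.702

f_obs/f_src = √((1+β)/(1−β)) = 2.39  ⇒  (1+β)/(1−β) = 5.7121
β = |1 − D²|/(1 + D²) = |1 − 5.7121|/(1 + 5.7121) = 0.702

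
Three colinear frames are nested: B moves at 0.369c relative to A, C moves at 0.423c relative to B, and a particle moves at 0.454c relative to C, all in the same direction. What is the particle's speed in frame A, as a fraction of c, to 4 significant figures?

u ≈ 0.8688c

Compose boost 2: (0.423 + 0.369)/(1 + 0.423×0.369) = 0.7920/1.15609 = 0.685070
Compose boost 3: (0.454 + 0.685070)/(1 + 0.454×0.685070) = 1.13907/1.31102 = 0.8688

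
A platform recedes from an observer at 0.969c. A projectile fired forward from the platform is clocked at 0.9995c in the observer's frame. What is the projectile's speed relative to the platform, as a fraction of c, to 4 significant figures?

u' ≈ 0.9687c

Inverse velocity addition: u' = (u − v)/(1 − uv/c²)
= (0.9995 − 0.969)/(1 − 0.9995×0.969) = 0.03050/0.0314845 = 0.9687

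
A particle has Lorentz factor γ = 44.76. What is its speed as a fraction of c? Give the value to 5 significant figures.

β = √(1 − 1/γ²) = √(1 − 1/44.76²) = √(0.9995009) = 0.99975

β ≈ 0.99975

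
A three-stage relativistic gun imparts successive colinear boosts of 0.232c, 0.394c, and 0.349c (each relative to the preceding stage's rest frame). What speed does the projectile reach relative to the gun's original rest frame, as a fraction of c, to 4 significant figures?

Compose boost 2: (0.394 + 0.232)/(1 + 0.394×0.232) = 0.6260/1.09141 = 0.573571
Compose boost 3: (0.349 + 0.573571)/(1 + 0.349×0.573571) = 0.922571/1.20018 = 0.7687

u ≈ 0.7687c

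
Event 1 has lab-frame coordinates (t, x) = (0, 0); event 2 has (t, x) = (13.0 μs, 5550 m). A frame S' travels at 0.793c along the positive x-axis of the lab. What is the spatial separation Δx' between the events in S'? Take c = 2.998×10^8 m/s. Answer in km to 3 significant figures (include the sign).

Δx' ≈ 4.04 km

γ = 1/√(1 − 0.793²) = 1.6414
Δx' = γ(Δx − vΔt) = 1.6414 × (5550 m − 0.793×(2.998×10^8 m/s)×13.0×10^-6 s)
= 1.6414 × (2459.4 m) = 4.04 km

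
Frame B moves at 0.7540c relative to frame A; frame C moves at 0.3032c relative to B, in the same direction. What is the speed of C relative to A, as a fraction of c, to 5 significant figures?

u ≈ 0.86048c

Compose boost 2: (0.3032 + 0.7540)/(1 + 0.3032×0.7540) = 1.0572/1.228613 = 0.86048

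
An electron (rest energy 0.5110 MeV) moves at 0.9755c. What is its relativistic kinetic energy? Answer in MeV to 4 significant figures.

K ≈ 1.812 MeV

γ = 1/√(1 − 0.9755²) = 4.54547
K = (γ − 1)m₀c² = (4.54547 − 1) × 0.5110 MeV = 3.54547 × 0.5110 MeV = 1.812 MeV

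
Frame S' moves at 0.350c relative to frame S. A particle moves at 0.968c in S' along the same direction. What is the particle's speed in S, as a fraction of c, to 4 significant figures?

Relativistic velocity addition: u = (u' + v)/(1 + u'v/c²)
= (0.968 + 0.350)/(1 + 0.968×0.350) = 1.318/1.33880 = 0.9845

u ≈ 0.9845c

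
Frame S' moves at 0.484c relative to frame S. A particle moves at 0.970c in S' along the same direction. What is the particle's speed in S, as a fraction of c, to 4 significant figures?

Relativistic velocity addition: u = (u' + v)/(1 + u'v/c²)
= (0.970 + 0.484)/(1 + 0.970×0.484) = 1.454/1.46948 = 0.9895

u ≈ 0.9895c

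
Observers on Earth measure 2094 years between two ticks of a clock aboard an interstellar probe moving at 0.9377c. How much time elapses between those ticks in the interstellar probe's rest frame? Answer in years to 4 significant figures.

γ = 1/√(1 − 0.9377²) = 2.87815
Proper time: τ₀ = Δt/γ = 2094/2.87815 = 727.6 years

τ₀ ≈ 727.6 years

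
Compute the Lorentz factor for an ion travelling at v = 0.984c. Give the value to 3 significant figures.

γ ≈ 5.61

γ = 1/√(1 − β²) = 1/√(1 − 0.984²) = 1/√(0.031744) = 5.61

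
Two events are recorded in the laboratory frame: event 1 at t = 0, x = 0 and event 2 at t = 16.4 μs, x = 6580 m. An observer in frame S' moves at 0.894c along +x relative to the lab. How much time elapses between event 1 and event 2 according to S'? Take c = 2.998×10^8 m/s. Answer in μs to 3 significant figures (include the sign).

Δt' ≈ -7.19 μs

γ = 1/√(1 − 0.894²) = 2.2318
Δt' = γ(Δt − vΔx/c²) = 2.2318 × (16.4 μs − 0.894×6580 m / (2.998×10^8 m/s))
= 2.2318 × (-3.2215 μs) = -7.19 μs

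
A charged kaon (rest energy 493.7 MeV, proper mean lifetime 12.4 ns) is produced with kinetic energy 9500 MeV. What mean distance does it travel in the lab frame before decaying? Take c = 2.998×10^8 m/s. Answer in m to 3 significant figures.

d ≈ 75.2 m

γ = 1 + K/(m₀c²) = 1 + 9500/493.7 = 20.242
β = √(1 − 1/γ²) = 0.99878
Dilated lifetime: γτ₀ = 20.242 × 12.4 ns = 251.01 ns
d = βc·γτ₀ = 0.99878 × (2.998×10^8 m/s) × 2.5101×10^-7 s = 75.2 m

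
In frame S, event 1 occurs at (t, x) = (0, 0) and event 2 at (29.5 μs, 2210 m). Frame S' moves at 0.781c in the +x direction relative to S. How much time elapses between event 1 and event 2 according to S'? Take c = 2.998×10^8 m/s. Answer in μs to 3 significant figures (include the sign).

Δt' ≈ 38.0 μs

γ = 1/√(1 − 0.781²) = 1.6012
Δt' = γ(Δt − vΔx/c²) = 1.6012 × (29.5 μs − 0.781×2210 m / (2.998×10^8 m/s))
= 1.6012 × (23.743 μs) = 38.0 μs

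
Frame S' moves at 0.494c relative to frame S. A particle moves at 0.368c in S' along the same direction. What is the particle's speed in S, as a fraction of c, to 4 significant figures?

Relativistic velocity addition: u = (u' + v)/(1 + u'v/c²)
= (0.368 + 0.494)/(1 + 0.368×0.494) = 0.8620/1.18179 = 0.7294

u ≈ 0.7294c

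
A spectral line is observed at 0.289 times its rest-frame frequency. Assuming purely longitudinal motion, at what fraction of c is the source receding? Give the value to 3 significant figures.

β ≈ 0.846

f_obs/f_src = √((1−β)/(1+β)) = 0.289  ⇒  (1−β)/(1+β) = 0.083521
β = |1 − D²|/(1 + D²) = |1 − 0.083521|/(1 + 0.083521) = 0.846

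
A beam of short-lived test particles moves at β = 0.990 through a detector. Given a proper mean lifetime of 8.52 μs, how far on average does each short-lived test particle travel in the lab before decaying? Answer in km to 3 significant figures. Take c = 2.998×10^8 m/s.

γ = 1/√(1 − 0.990²) = 7.0888
Dilated lifetime: Δt = γτ₀ = 7.0888 × 8.52 μs = 60.397 μs
d = vΔt = 0.990c × 60.397 μs = 2.9680×10^8 m/s × 6.0397×10^-5 s = 17.9 km

d ≈ 17.9 km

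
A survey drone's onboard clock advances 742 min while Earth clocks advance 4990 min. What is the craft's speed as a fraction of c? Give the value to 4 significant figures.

γ = Δt/τ₀ = 4990/742 = 6.72507
β = √(1 − 1/γ²) = √(1 − 1/6.72507²) = 0.9889

β ≈ 0.9889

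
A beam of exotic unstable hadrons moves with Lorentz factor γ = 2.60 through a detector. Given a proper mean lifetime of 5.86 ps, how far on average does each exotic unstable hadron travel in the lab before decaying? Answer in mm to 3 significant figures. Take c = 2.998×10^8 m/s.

d ≈ 4.22 mm

β = √(1 − 1/γ²) = √(1 − 1/2.60²) = 0.92308
Dilated lifetime: Δt = γτ₀ = 2.60 × 5.86 ps = 15.236 ps
d = vΔt = 0.92308c × 15.236 ps = 2.7674×10^8 m/s × 1.5236×10^-11 s = 4.22 mm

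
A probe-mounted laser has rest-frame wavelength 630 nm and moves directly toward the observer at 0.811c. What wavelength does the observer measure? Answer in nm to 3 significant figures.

Relativistic Doppler: λ_obs = λ_src √((1−β)/(1+β))
= 630 × √(0.18900/1.8110) = 630 × 0.32305 = 204 nm

λ_obs ≈ 204 nm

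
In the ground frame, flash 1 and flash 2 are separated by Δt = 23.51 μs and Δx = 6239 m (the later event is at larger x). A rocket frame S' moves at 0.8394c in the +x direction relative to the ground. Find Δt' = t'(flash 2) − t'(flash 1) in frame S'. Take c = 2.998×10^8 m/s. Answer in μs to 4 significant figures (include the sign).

γ = 1/√(1 − 0.8394²) = 1.83988
Δt' = γ(Δt − vΔx/c²) = 1.83988 × (23.51 μs − 0.8394×6239 m / (2.998×10^8 m/s))
= 1.83988 × (6.04163 μs) = 11.12 μs

Δt' ≈ 11.12 μs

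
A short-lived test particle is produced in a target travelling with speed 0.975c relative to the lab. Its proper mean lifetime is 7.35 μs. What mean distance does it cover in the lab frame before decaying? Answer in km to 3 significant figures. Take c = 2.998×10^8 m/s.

γ = 1/√(1 − 0.975²) = 4.5004
Dilated lifetime: Δt = γτ₀ = 4.5004 × 7.35 μs = 33.078 μs
d = vΔt = 0.975c × 33.078 μs = 2.9230×10^8 m/s × 3.3078×10^-5 s = 9.67 km

d ≈ 9.67 km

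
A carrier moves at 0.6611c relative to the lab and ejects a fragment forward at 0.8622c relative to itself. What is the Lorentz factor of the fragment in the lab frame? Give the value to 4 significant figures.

u_lab = (0.8622 + 0.6611)/(1 + 0.8622×0.6611) = 1.5233/1.570000 = 0.9702545
γ = 1/√(1 − 0.9702545²) = 4.131

γ ≈ 4.131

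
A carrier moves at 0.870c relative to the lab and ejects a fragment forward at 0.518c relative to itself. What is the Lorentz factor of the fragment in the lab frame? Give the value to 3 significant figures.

u_lab = (0.518 + 0.870)/(1 + 0.518×0.870) = 1.388/1.45066 = 0.956806
γ = 1/√(1 − 0.956806²) = 3.44

γ ≈ 3.44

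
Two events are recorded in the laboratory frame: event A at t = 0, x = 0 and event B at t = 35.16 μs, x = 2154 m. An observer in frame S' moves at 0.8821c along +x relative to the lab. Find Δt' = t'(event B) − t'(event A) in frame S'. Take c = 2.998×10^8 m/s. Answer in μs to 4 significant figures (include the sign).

Δt' ≈ 61.19 μs

γ = 1/√(1 − 0.8821²) = 2.12286
Δt' = γ(Δt − vΔx/c²) = 2.12286 × (35.16 μs − 0.8821×2154 m / (2.998×10^8 m/s))
= 2.12286 × (28.8223 μs) = 61.19 μs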